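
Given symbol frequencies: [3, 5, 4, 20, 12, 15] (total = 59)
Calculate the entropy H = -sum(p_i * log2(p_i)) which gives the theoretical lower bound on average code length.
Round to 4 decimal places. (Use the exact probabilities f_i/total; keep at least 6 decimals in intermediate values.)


Per-symbol terms -p_i * log2(p_i) with p_i = f_i/59:
  p = 3/59 = 0.050847: log2(p) = -4.297681, -p*log2(p) = 0.218526
  p = 5/59 = 0.084746: log2(p) = -3.560715, -p*log2(p) = 0.301756
  p = 4/59 = 0.067797: log2(p) = -3.882643, -p*log2(p) = 0.263230
  p = 20/59 = 0.338983: log2(p) = -1.560715, -p*log2(p) = 0.529056
  p = 12/59 = 0.203390: log2(p) = -2.297681, -p*log2(p) = 0.467325
  p = 15/59 = 0.254237: log2(p) = -1.975752, -p*log2(p) = 0.502310
H = 0.218526 + 0.301756 + 0.263230 + 0.529056 + 0.467325 + 0.502310 = 2.282203

H = 2.2822 bits/symbol


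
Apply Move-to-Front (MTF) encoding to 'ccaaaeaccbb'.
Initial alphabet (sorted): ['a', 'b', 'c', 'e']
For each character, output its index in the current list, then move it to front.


MTF encoding:
'c': index 2 in ['a', 'b', 'c', 'e'] -> ['c', 'a', 'b', 'e']
'c': index 0 in ['c', 'a', 'b', 'e'] -> ['c', 'a', 'b', 'e']
'a': index 1 in ['c', 'a', 'b', 'e'] -> ['a', 'c', 'b', 'e']
'a': index 0 in ['a', 'c', 'b', 'e'] -> ['a', 'c', 'b', 'e']
'a': index 0 in ['a', 'c', 'b', 'e'] -> ['a', 'c', 'b', 'e']
'e': index 3 in ['a', 'c', 'b', 'e'] -> ['e', 'a', 'c', 'b']
'a': index 1 in ['e', 'a', 'c', 'b'] -> ['a', 'e', 'c', 'b']
'c': index 2 in ['a', 'e', 'c', 'b'] -> ['c', 'a', 'e', 'b']
'c': index 0 in ['c', 'a', 'e', 'b'] -> ['c', 'a', 'e', 'b']
'b': index 3 in ['c', 'a', 'e', 'b'] -> ['b', 'c', 'a', 'e']
'b': index 0 in ['b', 'c', 'a', 'e'] -> ['b', 'c', 'a', 'e']


Output: [2, 0, 1, 0, 0, 3, 1, 2, 0, 3, 0]


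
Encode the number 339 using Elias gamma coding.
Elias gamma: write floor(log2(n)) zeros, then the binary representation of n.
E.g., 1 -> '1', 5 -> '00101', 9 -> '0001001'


num_bits = floor(log2(339)) + 1 = 9
leading_zeros = num_bits - 1 = 8
binary(339) = 101010011

Elias gamma(339) = '00000000' + '101010011' = 00000000101010011 (17 bits)


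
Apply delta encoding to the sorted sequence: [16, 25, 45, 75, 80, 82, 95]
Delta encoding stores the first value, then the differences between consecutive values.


First value: 16
Deltas:
  25 - 16 = 9
  45 - 25 = 20
  75 - 45 = 30
  80 - 75 = 5
  82 - 80 = 2
  95 - 82 = 13


Delta encoded: [16, 9, 20, 30, 5, 2, 13]


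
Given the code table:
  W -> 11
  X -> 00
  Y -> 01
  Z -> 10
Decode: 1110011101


Decoding:
11 -> W
10 -> Z
01 -> Y
11 -> W
01 -> Y


Result: WZYWY


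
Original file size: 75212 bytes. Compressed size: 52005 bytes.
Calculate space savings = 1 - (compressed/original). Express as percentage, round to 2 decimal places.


ratio = compressed/original = 52005/75212 = 0.691446
savings = 1 - ratio = 1 - 0.691446 = 0.308554
as a percentage: 0.308554 * 100 = 30.86%

Space savings = 1 - 52005/75212 = 30.86%


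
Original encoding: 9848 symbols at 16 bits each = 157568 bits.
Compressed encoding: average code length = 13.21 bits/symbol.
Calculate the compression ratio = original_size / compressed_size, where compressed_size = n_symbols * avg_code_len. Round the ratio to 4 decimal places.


original_size = n_symbols * orig_bits = 9848 * 16 = 157568 bits
compressed_size = n_symbols * avg_code_len = 9848 * 13.21 = 130092.08 bits
ratio = original_size / compressed_size = 157568 / 130092.08 = 1.2112

Compression ratio = 1.2112


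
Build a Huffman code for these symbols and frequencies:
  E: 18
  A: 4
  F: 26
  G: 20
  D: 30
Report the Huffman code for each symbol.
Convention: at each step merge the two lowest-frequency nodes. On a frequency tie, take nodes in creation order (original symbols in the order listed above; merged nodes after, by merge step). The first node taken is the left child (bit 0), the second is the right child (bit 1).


Huffman tree construction:
Step 1: Merge A(4) + E(18) = 22
Step 2: Merge G(20) + (A+E)(22) = 42
Step 3: Merge F(26) + D(30) = 56
Step 4: Merge (G+(A+E))(42) + (F+D)(56) = 98
Read each symbol's code off the tree from the root (left child = 0, right child = 1).

Codes:
  E: 011 (length 3)
  A: 010 (length 3)
  F: 10 (length 2)
  G: 00 (length 2)
  D: 11 (length 2)
Average code length: 218/98 = 2.2245 bits/symbol


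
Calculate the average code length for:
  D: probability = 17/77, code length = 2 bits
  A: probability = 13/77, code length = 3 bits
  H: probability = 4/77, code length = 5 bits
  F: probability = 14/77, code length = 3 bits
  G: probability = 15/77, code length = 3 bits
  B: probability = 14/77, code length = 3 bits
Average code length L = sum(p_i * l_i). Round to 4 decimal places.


Weighted contributions p_i * l_i:
  D: (17/77) * 2 = 34/77
  A: (13/77) * 3 = 39/77
  H: (4/77) * 5 = 20/77
  F: (14/77) * 3 = 42/77
  G: (15/77) * 3 = 45/77
  B: (14/77) * 3 = 42/77
Sum = (34 + 39 + 20 + 42 + 45 + 42)/77 = 222/77

L = 222/77 = 2.8831 bits/symbol


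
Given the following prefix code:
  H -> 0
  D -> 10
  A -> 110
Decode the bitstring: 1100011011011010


Decoding step by step:
Bits 110 -> A
Bits 0 -> H
Bits 0 -> H
Bits 110 -> A
Bits 110 -> A
Bits 110 -> A
Bits 10 -> D


Decoded message: AHHAAAD


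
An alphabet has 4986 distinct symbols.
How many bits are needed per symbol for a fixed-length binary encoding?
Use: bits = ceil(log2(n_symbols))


log2(4986) = 12.2837
Bracket: 2^12 = 4096 < 4986 <= 2^13 = 8192
So ceil(log2(4986)) = 13

bits = ceil(log2(4986)) = ceil(12.2837) = 13 bits


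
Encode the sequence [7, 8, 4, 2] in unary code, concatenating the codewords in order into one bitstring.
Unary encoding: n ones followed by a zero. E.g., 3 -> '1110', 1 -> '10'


Encode each number as n ones followed by a terminating 0:
  7 -> 11111110 (8 bits)
  8 -> 111111110 (9 bits)
  4 -> 11110 (5 bits)
  2 -> 110 (3 bits)
Total length = 8 + 9 + 5 + 3 = 25 bits.

Unary([7, 8, 4, 2]) = 1111111011111111011110110 (25 bits)


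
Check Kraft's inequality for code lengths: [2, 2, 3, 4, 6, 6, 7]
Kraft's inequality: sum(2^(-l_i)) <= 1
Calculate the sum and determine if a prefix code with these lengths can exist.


Sum = 2^(-2) + 2^(-2) + 2^(-3) + 2^(-4) + 2^(-6) + 2^(-6) + 2^(-7)
    = 0.25 + 0.25 + 0.125 + 0.0625 + 0.015625 + 0.015625 + 0.0078125
    = 93/128 = 0.7265625
Since 0.7265625 <= 1, Kraft's inequality IS satisfied.
A prefix code with these lengths CAN exist.

Kraft sum = 0.7265625. Satisfied.


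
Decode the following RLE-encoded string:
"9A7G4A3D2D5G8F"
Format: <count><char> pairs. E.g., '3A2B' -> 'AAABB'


Expanding each <count><char> pair:
  9A -> 'AAAAAAAAA'
  7G -> 'GGGGGGG'
  4A -> 'AAAA'
  3D -> 'DDD'
  2D -> 'DD'
  5G -> 'GGGGG'
  8F -> 'FFFFFFFF'

Decoded = AAAAAAAAAGGGGGGGAAAADDDDDGGGGGFFFFFFFF


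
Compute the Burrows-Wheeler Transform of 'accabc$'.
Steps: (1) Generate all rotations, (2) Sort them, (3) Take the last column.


Rotations (sorted):
  0: $accabc -> last char: c
  1: abc$acc -> last char: c
  2: accabc$ -> last char: $
  3: bc$acca -> last char: a
  4: c$accab -> last char: b
  5: cabc$ac -> last char: c
  6: ccabc$a -> last char: a


BWT = cc$abca


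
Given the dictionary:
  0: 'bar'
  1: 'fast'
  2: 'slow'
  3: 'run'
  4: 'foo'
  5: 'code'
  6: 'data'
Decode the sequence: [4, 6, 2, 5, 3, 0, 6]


Look up each index in the dictionary:
  4 -> 'foo'
  6 -> 'data'
  2 -> 'slow'
  5 -> 'code'
  3 -> 'run'
  0 -> 'bar'
  6 -> 'data'

Decoded: "foo data slow code run bar data"


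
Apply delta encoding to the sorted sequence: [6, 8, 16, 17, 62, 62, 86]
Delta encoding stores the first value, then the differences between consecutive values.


First value: 6
Deltas:
  8 - 6 = 2
  16 - 8 = 8
  17 - 16 = 1
  62 - 17 = 45
  62 - 62 = 0
  86 - 62 = 24


Delta encoded: [6, 2, 8, 1, 45, 0, 24]


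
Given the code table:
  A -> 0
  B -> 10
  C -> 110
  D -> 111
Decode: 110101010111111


Decoding:
110 -> C
10 -> B
10 -> B
10 -> B
111 -> D
111 -> D


Result: CBBBDD


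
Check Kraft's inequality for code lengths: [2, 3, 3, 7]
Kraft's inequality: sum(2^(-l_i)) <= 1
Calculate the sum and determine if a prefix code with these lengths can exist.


Sum = 2^(-2) + 2^(-3) + 2^(-3) + 2^(-7)
    = 0.25 + 0.125 + 0.125 + 0.0078125
    = 65/128 = 0.5078125
Since 0.5078125 <= 1, Kraft's inequality IS satisfied.
A prefix code with these lengths CAN exist.

Kraft sum = 0.5078125. Satisfied.


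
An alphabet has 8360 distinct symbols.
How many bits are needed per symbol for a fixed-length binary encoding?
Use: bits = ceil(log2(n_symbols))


log2(8360) = 13.0293
Bracket: 2^13 = 8192 < 8360 <= 2^14 = 16384
So ceil(log2(8360)) = 14

bits = ceil(log2(8360)) = ceil(13.0293) = 14 bits


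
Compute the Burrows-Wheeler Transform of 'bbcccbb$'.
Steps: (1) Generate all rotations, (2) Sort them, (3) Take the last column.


Rotations (sorted):
  0: $bbcccbb -> last char: b
  1: b$bbcccb -> last char: b
  2: bb$bbccc -> last char: c
  3: bbcccbb$ -> last char: $
  4: bcccbb$b -> last char: b
  5: cbb$bbcc -> last char: c
  6: ccbb$bbc -> last char: c
  7: cccbb$bb -> last char: b


BWT = bbc$bccb


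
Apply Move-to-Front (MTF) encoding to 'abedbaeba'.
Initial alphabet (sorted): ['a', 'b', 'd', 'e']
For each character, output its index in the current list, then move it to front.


MTF encoding:
'a': index 0 in ['a', 'b', 'd', 'e'] -> ['a', 'b', 'd', 'e']
'b': index 1 in ['a', 'b', 'd', 'e'] -> ['b', 'a', 'd', 'e']
'e': index 3 in ['b', 'a', 'd', 'e'] -> ['e', 'b', 'a', 'd']
'd': index 3 in ['e', 'b', 'a', 'd'] -> ['d', 'e', 'b', 'a']
'b': index 2 in ['d', 'e', 'b', 'a'] -> ['b', 'd', 'e', 'a']
'a': index 3 in ['b', 'd', 'e', 'a'] -> ['a', 'b', 'd', 'e']
'e': index 3 in ['a', 'b', 'd', 'e'] -> ['e', 'a', 'b', 'd']
'b': index 2 in ['e', 'a', 'b', 'd'] -> ['b', 'e', 'a', 'd']
'a': index 2 in ['b', 'e', 'a', 'd'] -> ['a', 'b', 'e', 'd']


Output: [0, 1, 3, 3, 2, 3, 3, 2, 2]


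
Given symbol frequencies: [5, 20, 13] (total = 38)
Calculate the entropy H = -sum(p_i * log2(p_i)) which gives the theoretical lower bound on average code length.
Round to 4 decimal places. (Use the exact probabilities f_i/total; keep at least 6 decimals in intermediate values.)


Per-symbol terms -p_i * log2(p_i) with p_i = f_i/38:
  p = 5/38 = 0.131579: log2(p) = -2.925999, -p*log2(p) = 0.385000
  p = 20/38 = 0.526316: log2(p) = -0.925999, -p*log2(p) = 0.487368
  p = 13/38 = 0.342105: log2(p) = -1.547488, -p*log2(p) = 0.529404
H = 0.385000 + 0.487368 + 0.529404 = 1.401772

H = 1.4018 bits/symbol


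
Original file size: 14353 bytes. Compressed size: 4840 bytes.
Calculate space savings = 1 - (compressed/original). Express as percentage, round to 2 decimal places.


ratio = compressed/original = 4840/14353 = 0.337212
savings = 1 - ratio = 1 - 0.337212 = 0.662788
as a percentage: 0.662788 * 100 = 66.28%

Space savings = 1 - 4840/14353 = 66.28%


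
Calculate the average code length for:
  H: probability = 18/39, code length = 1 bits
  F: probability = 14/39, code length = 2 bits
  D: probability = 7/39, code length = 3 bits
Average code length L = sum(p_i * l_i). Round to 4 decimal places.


Weighted contributions p_i * l_i:
  H: (18/39) * 1 = 18/39
  F: (14/39) * 2 = 28/39
  D: (7/39) * 3 = 21/39
Sum = (18 + 28 + 21)/39 = 67/39

L = 67/39 = 1.7179 bits/symbol


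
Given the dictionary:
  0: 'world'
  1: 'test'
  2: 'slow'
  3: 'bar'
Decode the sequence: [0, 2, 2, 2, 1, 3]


Look up each index in the dictionary:
  0 -> 'world'
  2 -> 'slow'
  2 -> 'slow'
  2 -> 'slow'
  1 -> 'test'
  3 -> 'bar'

Decoded: "world slow slow slow test bar"


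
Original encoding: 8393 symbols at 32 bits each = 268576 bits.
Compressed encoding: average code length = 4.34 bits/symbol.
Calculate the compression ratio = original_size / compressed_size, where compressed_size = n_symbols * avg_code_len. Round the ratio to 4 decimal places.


original_size = n_symbols * orig_bits = 8393 * 32 = 268576 bits
compressed_size = n_symbols * avg_code_len = 8393 * 4.34 = 36425.62 bits
ratio = original_size / compressed_size = 268576 / 36425.62 = 7.3733

Compression ratio = 7.3733


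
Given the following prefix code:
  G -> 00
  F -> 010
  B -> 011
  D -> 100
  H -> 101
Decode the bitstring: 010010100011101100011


Decoding step by step:
Bits 010 -> F
Bits 010 -> F
Bits 100 -> D
Bits 011 -> B
Bits 101 -> H
Bits 100 -> D
Bits 011 -> B


Decoded message: FFDBHDB


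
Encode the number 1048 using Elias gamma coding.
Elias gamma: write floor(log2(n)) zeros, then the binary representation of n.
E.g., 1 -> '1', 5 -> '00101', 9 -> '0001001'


num_bits = floor(log2(1048)) + 1 = 11
leading_zeros = num_bits - 1 = 10
binary(1048) = 10000011000

Elias gamma(1048) = '0000000000' + '10000011000' = 000000000010000011000 (21 bits)


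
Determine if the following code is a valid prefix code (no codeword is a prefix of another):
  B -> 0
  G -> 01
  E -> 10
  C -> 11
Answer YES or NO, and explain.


Checking each pair (does one codeword prefix another?):
  B='0' vs G='01': prefix -- VIOLATION

NO -- this is NOT a valid prefix code. B (0) is a prefix of G (01).


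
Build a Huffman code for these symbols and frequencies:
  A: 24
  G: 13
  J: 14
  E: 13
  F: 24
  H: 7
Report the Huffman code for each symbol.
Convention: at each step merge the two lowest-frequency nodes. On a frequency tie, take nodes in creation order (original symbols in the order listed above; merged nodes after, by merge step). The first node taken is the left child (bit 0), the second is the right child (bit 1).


Huffman tree construction:
Step 1: Merge H(7) + G(13) = 20
Step 2: Merge E(13) + J(14) = 27
Step 3: Merge (H+G)(20) + A(24) = 44
Step 4: Merge F(24) + (E+J)(27) = 51
Step 5: Merge ((H+G)+A)(44) + (F+(E+J))(51) = 95
Read each symbol's code off the tree from the root (left child = 0, right child = 1).

Codes:
  A: 01 (length 2)
  G: 001 (length 3)
  J: 111 (length 3)
  E: 110 (length 3)
  F: 10 (length 2)
  H: 000 (length 3)
Average code length: 237/95 = 2.4947 bits/symbol


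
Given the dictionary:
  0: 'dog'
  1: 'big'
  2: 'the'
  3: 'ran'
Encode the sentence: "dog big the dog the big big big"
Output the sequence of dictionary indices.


Look up each word in the dictionary:
  'dog' -> 0
  'big' -> 1
  'the' -> 2
  'dog' -> 0
  'the' -> 2
  'big' -> 1
  'big' -> 1
  'big' -> 1

Encoded: [0, 1, 2, 0, 2, 1, 1, 1]


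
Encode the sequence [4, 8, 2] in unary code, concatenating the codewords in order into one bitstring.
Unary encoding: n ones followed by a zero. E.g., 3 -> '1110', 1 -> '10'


Encode each number as n ones followed by a terminating 0:
  4 -> 11110 (5 bits)
  8 -> 111111110 (9 bits)
  2 -> 110 (3 bits)
Total length = 5 + 9 + 3 = 17 bits.

Unary([4, 8, 2]) = 11110111111110110 (17 bits)


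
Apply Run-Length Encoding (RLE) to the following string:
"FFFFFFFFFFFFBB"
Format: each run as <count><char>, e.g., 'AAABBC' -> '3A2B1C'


Scanning runs left to right:
  i=0: run of 'F' x 12 -> '12F'
  i=12: run of 'B' x 2 -> '2B'

RLE = 12F2B


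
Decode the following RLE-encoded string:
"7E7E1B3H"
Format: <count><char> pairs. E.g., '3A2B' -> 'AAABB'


Expanding each <count><char> pair:
  7E -> 'EEEEEEE'
  7E -> 'EEEEEEE'
  1B -> 'B'
  3H -> 'HHH'

Decoded = EEEEEEEEEEEEEEBHHH


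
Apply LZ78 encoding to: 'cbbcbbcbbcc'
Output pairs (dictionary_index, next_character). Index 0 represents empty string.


LZ78 encoding steps:
Dictionary: {0: ''}
Step 1: w='' (idx 0), next='c' -> output (0, 'c'), add 'c' as idx 1
Step 2: w='' (idx 0), next='b' -> output (0, 'b'), add 'b' as idx 2
Step 3: w='b' (idx 2), next='c' -> output (2, 'c'), add 'bc' as idx 3
Step 4: w='b' (idx 2), next='b' -> output (2, 'b'), add 'bb' as idx 4
Step 5: w='c' (idx 1), next='b' -> output (1, 'b'), add 'cb' as idx 5
Step 6: w='bc' (idx 3), next='c' -> output (3, 'c'), add 'bcc' as idx 6


Encoded: [(0, 'c'), (0, 'b'), (2, 'c'), (2, 'b'), (1, 'b'), (3, 'c')]


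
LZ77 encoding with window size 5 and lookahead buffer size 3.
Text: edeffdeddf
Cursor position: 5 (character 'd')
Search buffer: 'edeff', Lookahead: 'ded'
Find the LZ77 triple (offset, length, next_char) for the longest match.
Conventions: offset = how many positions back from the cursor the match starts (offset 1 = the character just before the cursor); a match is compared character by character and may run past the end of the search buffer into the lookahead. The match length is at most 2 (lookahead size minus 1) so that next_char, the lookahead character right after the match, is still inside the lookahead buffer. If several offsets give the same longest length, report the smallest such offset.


Try each offset into the search buffer:
  offset=1 (pos 4, char 'f'): match length 0
  offset=2 (pos 3, char 'f'): match length 0
  offset=3 (pos 2, char 'e'): match length 0
  offset=4 (pos 1, char 'd'): match length 2
  offset=5 (pos 0, char 'e'): match length 0
Longest match has length 2 at offset 4.
next_char = character at position 5 + 2 = 7 -> 'd'

Best match: offset=4, length=2 (matching 'de' starting at position 1)
LZ77 triple: (4, 2, 'd')


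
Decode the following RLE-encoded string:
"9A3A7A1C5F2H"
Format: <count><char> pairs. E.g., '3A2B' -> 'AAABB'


Expanding each <count><char> pair:
  9A -> 'AAAAAAAAA'
  3A -> 'AAA'
  7A -> 'AAAAAAA'
  1C -> 'C'
  5F -> 'FFFFF'
  2H -> 'HH'

Decoded = AAAAAAAAAAAAAAAAAAACFFFFFHH


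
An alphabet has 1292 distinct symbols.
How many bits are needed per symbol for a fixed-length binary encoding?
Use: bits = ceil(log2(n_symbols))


log2(1292) = 10.3354
Bracket: 2^10 = 1024 < 1292 <= 2^11 = 2048
So ceil(log2(1292)) = 11

bits = ceil(log2(1292)) = ceil(10.3354) = 11 bits


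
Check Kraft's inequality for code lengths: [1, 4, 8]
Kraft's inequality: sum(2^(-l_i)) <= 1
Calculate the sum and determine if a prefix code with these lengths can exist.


Sum = 2^(-1) + 2^(-4) + 2^(-8)
    = 0.5 + 0.0625 + 0.00390625
    = 145/256 = 0.56640625
Since 0.56640625 <= 1, Kraft's inequality IS satisfied.
A prefix code with these lengths CAN exist.

Kraft sum = 0.56640625. Satisfied.


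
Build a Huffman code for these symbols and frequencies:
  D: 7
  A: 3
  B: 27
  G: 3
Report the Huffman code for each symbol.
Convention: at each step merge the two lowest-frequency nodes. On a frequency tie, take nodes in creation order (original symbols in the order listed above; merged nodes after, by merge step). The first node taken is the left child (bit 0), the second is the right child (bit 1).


Huffman tree construction:
Step 1: Merge A(3) + G(3) = 6
Step 2: Merge (A+G)(6) + D(7) = 13
Step 3: Merge ((A+G)+D)(13) + B(27) = 40
Read each symbol's code off the tree from the root (left child = 0, right child = 1).

Codes:
  D: 01 (length 2)
  A: 000 (length 3)
  B: 1 (length 1)
  G: 001 (length 3)
Average code length: 59/40 = 1.4750 bits/symbol


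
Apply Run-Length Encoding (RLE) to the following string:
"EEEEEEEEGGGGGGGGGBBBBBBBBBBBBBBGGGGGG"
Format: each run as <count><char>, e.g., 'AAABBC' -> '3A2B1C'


Scanning runs left to right:
  i=0: run of 'E' x 8 -> '8E'
  i=8: run of 'G' x 9 -> '9G'
  i=17: run of 'B' x 14 -> '14B'
  i=31: run of 'G' x 6 -> '6G'

RLE = 8E9G14B6G


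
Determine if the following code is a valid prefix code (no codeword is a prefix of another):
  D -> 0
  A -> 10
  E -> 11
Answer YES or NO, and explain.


Checking each pair (does one codeword prefix another?):
  D='0' vs A='10': no prefix
  D='0' vs E='11': no prefix
  A='10' vs D='0': no prefix
  A='10' vs E='11': no prefix
  E='11' vs D='0': no prefix
  E='11' vs A='10': no prefix
No violation found over all pairs.

YES -- this is a valid prefix code. No codeword is a prefix of any other codeword.


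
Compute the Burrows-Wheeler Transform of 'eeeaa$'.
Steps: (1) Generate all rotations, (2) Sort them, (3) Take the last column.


Rotations (sorted):
  0: $eeeaa -> last char: a
  1: a$eeea -> last char: a
  2: aa$eee -> last char: e
  3: eaa$ee -> last char: e
  4: eeaa$e -> last char: e
  5: eeeaa$ -> last char: $


BWT = aaeee$


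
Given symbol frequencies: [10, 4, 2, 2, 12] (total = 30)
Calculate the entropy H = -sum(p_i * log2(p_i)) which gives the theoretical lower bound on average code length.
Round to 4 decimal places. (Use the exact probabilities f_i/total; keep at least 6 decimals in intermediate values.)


Per-symbol terms -p_i * log2(p_i) with p_i = f_i/30:
  p = 10/30 = 0.333333: log2(p) = -1.584963, -p*log2(p) = 0.528321
  p = 4/30 = 0.133333: log2(p) = -2.906891, -p*log2(p) = 0.387585
  p = 2/30 = 0.066667: log2(p) = -3.906891, -p*log2(p) = 0.260459
  p = 2/30 = 0.066667: log2(p) = -3.906891, -p*log2(p) = 0.260459
  p = 12/30 = 0.400000: log2(p) = -1.321928, -p*log2(p) = 0.528771
H = 0.528321 + 0.387585 + 0.260459 + 0.260459 + 0.528771 = 1.965595

H = 1.9656 bits/symbol


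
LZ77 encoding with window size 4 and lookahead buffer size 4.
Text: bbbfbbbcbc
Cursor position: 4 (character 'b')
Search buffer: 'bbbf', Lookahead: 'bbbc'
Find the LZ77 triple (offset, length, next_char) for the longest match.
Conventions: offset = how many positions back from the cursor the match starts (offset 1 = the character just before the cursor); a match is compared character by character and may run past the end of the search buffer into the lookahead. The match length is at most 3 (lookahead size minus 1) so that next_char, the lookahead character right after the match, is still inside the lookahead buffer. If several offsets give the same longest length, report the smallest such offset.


Try each offset into the search buffer:
  offset=1 (pos 3, char 'f'): match length 0
  offset=2 (pos 2, char 'b'): match length 1
  offset=3 (pos 1, char 'b'): match length 2
  offset=4 (pos 0, char 'b'): match length 3
Longest match has length 3 at offset 4.
next_char = character at position 4 + 3 = 7 -> 'c'

Best match: offset=4, length=3 (matching 'bbb' starting at position 0)
LZ77 triple: (4, 3, 'c')


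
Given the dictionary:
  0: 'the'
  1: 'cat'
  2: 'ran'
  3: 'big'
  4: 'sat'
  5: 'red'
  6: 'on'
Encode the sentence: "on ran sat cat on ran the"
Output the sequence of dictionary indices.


Look up each word in the dictionary:
  'on' -> 6
  'ran' -> 2
  'sat' -> 4
  'cat' -> 1
  'on' -> 6
  'ran' -> 2
  'the' -> 0

Encoded: [6, 2, 4, 1, 6, 2, 0]


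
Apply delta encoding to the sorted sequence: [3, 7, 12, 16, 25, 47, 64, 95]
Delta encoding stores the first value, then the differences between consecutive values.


First value: 3
Deltas:
  7 - 3 = 4
  12 - 7 = 5
  16 - 12 = 4
  25 - 16 = 9
  47 - 25 = 22
  64 - 47 = 17
  95 - 64 = 31


Delta encoded: [3, 4, 5, 4, 9, 22, 17, 31]


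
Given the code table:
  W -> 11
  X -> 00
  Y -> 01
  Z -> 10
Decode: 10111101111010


Decoding:
10 -> Z
11 -> W
11 -> W
01 -> Y
11 -> W
10 -> Z
10 -> Z


Result: ZWWYWZZ


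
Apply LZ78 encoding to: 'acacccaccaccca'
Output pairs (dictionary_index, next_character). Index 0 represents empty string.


LZ78 encoding steps:
Dictionary: {0: ''}
Step 1: w='' (idx 0), next='a' -> output (0, 'a'), add 'a' as idx 1
Step 2: w='' (idx 0), next='c' -> output (0, 'c'), add 'c' as idx 2
Step 3: w='a' (idx 1), next='c' -> output (1, 'c'), add 'ac' as idx 3
Step 4: w='c' (idx 2), next='c' -> output (2, 'c'), add 'cc' as idx 4
Step 5: w='ac' (idx 3), next='c' -> output (3, 'c'), add 'acc' as idx 5
Step 6: w='acc' (idx 5), next='c' -> output (5, 'c'), add 'accc' as idx 6
Step 7: w='a' (idx 1), end of input -> output (1, '')


Encoded: [(0, 'a'), (0, 'c'), (1, 'c'), (2, 'c'), (3, 'c'), (5, 'c'), (1, '')]


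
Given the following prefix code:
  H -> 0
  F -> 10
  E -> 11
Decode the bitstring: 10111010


Decoding step by step:
Bits 10 -> F
Bits 11 -> E
Bits 10 -> F
Bits 10 -> F


Decoded message: FEFF


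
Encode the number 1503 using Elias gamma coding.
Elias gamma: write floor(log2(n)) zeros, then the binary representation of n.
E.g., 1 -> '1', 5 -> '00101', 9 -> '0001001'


num_bits = floor(log2(1503)) + 1 = 11
leading_zeros = num_bits - 1 = 10
binary(1503) = 10111011111

Elias gamma(1503) = '0000000000' + '10111011111' = 000000000010111011111 (21 bits)


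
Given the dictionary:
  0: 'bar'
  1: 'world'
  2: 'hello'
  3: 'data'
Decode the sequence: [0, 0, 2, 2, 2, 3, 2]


Look up each index in the dictionary:
  0 -> 'bar'
  0 -> 'bar'
  2 -> 'hello'
  2 -> 'hello'
  2 -> 'hello'
  3 -> 'data'
  2 -> 'hello'

Decoded: "bar bar hello hello hello data hello"


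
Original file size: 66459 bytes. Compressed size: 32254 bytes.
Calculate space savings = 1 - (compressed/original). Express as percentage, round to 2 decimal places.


ratio = compressed/original = 32254/66459 = 0.485322
savings = 1 - ratio = 1 - 0.485322 = 0.514678
as a percentage: 0.514678 * 100 = 51.47%

Space savings = 1 - 32254/66459 = 51.47%


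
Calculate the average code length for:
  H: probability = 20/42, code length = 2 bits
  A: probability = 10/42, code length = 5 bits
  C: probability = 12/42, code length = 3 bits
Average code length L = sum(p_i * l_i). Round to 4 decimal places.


Weighted contributions p_i * l_i:
  H: (20/42) * 2 = 40/42
  A: (10/42) * 5 = 50/42
  C: (12/42) * 3 = 36/42
Sum = (40 + 50 + 36)/42 = 126/42

L = 126/42 = 3.0000 bits/symbol


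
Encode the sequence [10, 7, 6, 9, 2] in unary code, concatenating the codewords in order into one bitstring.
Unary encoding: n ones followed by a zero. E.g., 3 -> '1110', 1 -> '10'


Encode each number as n ones followed by a terminating 0:
  10 -> 11111111110 (11 bits)
  7 -> 11111110 (8 bits)
  6 -> 1111110 (7 bits)
  9 -> 1111111110 (10 bits)
  2 -> 110 (3 bits)
Total length = 11 + 8 + 7 + 10 + 3 = 39 bits.

Unary([10, 7, 6, 9, 2]) = 111111111101111111011111101111111110110 (39 bits)


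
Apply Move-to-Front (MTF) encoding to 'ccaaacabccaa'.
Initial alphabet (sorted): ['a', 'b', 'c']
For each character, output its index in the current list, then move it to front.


MTF encoding:
'c': index 2 in ['a', 'b', 'c'] -> ['c', 'a', 'b']
'c': index 0 in ['c', 'a', 'b'] -> ['c', 'a', 'b']
'a': index 1 in ['c', 'a', 'b'] -> ['a', 'c', 'b']
'a': index 0 in ['a', 'c', 'b'] -> ['a', 'c', 'b']
'a': index 0 in ['a', 'c', 'b'] -> ['a', 'c', 'b']
'c': index 1 in ['a', 'c', 'b'] -> ['c', 'a', 'b']
'a': index 1 in ['c', 'a', 'b'] -> ['a', 'c', 'b']
'b': index 2 in ['a', 'c', 'b'] -> ['b', 'a', 'c']
'c': index 2 in ['b', 'a', 'c'] -> ['c', 'b', 'a']
'c': index 0 in ['c', 'b', 'a'] -> ['c', 'b', 'a']
'a': index 2 in ['c', 'b', 'a'] -> ['a', 'c', 'b']
'a': index 0 in ['a', 'c', 'b'] -> ['a', 'c', 'b']


Output: [2, 0, 1, 0, 0, 1, 1, 2, 2, 0, 2, 0]


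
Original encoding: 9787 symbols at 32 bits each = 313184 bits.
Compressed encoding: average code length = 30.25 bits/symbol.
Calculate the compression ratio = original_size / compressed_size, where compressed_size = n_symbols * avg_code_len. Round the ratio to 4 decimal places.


original_size = n_symbols * orig_bits = 9787 * 32 = 313184 bits
compressed_size = n_symbols * avg_code_len = 9787 * 30.25 = 296056.75 bits
ratio = original_size / compressed_size = 313184 / 296056.75 = 1.0579

Compression ratio = 1.0579


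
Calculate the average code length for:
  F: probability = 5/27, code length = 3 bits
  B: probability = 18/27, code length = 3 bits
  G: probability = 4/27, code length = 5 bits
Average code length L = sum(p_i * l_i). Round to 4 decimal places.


Weighted contributions p_i * l_i:
  F: (5/27) * 3 = 15/27
  B: (18/27) * 3 = 54/27
  G: (4/27) * 5 = 20/27
Sum = (15 + 54 + 20)/27 = 89/27

L = 89/27 = 3.2963 bits/symbol


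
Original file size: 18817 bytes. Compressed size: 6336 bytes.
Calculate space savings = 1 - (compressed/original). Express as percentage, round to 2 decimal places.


ratio = compressed/original = 6336/18817 = 0.336717
savings = 1 - ratio = 1 - 0.336717 = 0.663283
as a percentage: 0.663283 * 100 = 66.33%

Space savings = 1 - 6336/18817 = 66.33%


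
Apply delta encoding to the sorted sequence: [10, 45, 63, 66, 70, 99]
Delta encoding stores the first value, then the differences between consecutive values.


First value: 10
Deltas:
  45 - 10 = 35
  63 - 45 = 18
  66 - 63 = 3
  70 - 66 = 4
  99 - 70 = 29


Delta encoded: [10, 35, 18, 3, 4, 29]


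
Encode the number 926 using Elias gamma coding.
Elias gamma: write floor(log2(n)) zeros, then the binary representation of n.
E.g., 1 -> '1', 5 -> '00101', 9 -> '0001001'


num_bits = floor(log2(926)) + 1 = 10
leading_zeros = num_bits - 1 = 9
binary(926) = 1110011110

Elias gamma(926) = '000000000' + '1110011110' = 0000000001110011110 (19 bits)


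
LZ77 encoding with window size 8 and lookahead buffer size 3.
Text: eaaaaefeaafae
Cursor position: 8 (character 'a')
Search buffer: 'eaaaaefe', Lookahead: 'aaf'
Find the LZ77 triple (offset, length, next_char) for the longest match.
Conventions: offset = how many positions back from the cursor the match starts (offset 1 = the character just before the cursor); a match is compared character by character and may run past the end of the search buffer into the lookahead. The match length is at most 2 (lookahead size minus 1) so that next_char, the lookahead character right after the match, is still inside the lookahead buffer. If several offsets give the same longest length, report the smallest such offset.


Try each offset into the search buffer:
  offset=1 (pos 7, char 'e'): match length 0
  offset=2 (pos 6, char 'f'): match length 0
  offset=3 (pos 5, char 'e'): match length 0
  offset=4 (pos 4, char 'a'): match length 1
  offset=5 (pos 3, char 'a'): match length 2
  offset=6 (pos 2, char 'a'): match length 2
  offset=7 (pos 1, char 'a'): match length 2
  offset=8 (pos 0, char 'e'): match length 0
Longest match has length 2, found at offsets 5, 6, 7; take the smallest, offset 5.
next_char = character at position 8 + 2 = 10 -> 'f'

Best match: offset=5, length=2 (matching 'aa' starting at position 3)
LZ77 triple: (5, 2, 'f')


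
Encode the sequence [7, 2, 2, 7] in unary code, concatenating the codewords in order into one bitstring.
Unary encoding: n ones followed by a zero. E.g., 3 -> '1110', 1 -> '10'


Encode each number as n ones followed by a terminating 0:
  7 -> 11111110 (8 bits)
  2 -> 110 (3 bits)
  2 -> 110 (3 bits)
  7 -> 11111110 (8 bits)
Total length = 8 + 3 + 3 + 8 = 22 bits.

Unary([7, 2, 2, 7]) = 1111111011011011111110 (22 bits)


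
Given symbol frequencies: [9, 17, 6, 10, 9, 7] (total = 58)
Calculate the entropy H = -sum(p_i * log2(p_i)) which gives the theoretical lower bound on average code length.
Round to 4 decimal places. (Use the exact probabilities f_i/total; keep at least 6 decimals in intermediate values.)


Per-symbol terms -p_i * log2(p_i) with p_i = f_i/58:
  p = 9/58 = 0.155172: log2(p) = -2.688056, -p*log2(p) = 0.417112
  p = 17/58 = 0.293103: log2(p) = -1.770518, -p*log2(p) = 0.518945
  p = 6/58 = 0.103448: log2(p) = -3.273018, -p*log2(p) = 0.338588
  p = 10/58 = 0.172414: log2(p) = -2.536053, -p*log2(p) = 0.437251
  p = 9/58 = 0.155172: log2(p) = -2.688056, -p*log2(p) = 0.417112
  p = 7/58 = 0.120690: log2(p) = -3.050626, -p*log2(p) = 0.368179
H = 0.417112 + 0.518945 + 0.338588 + 0.437251 + 0.417112 + 0.368179 = 2.497187

H = 2.4972 bits/symbol


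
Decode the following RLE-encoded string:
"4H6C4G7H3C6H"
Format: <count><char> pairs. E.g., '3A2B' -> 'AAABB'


Expanding each <count><char> pair:
  4H -> 'HHHH'
  6C -> 'CCCCCC'
  4G -> 'GGGG'
  7H -> 'HHHHHHH'
  3C -> 'CCC'
  6H -> 'HHHHHH'

Decoded = HHHHCCCCCCGGGGHHHHHHHCCCHHHHHH


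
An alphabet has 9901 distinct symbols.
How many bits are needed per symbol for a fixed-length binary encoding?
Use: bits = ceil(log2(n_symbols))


log2(9901) = 13.2734
Bracket: 2^13 = 8192 < 9901 <= 2^14 = 16384
So ceil(log2(9901)) = 14

bits = ceil(log2(9901)) = ceil(13.2734) = 14 bits


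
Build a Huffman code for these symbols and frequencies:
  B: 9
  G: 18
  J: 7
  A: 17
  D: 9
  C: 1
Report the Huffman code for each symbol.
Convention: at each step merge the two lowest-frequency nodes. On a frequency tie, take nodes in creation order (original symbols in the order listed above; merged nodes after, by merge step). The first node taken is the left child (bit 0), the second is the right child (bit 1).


Huffman tree construction:
Step 1: Merge C(1) + J(7) = 8
Step 2: Merge (C+J)(8) + B(9) = 17
Step 3: Merge D(9) + A(17) = 26
Step 4: Merge ((C+J)+B)(17) + G(18) = 35
Step 5: Merge (D+A)(26) + (((C+J)+B)+G)(35) = 61
Read each symbol's code off the tree from the root (left child = 0, right child = 1).

Codes:
  B: 101 (length 3)
  G: 11 (length 2)
  J: 1001 (length 4)
  A: 01 (length 2)
  D: 00 (length 2)
  C: 1000 (length 4)
Average code length: 147/61 = 2.4098 bits/symbol


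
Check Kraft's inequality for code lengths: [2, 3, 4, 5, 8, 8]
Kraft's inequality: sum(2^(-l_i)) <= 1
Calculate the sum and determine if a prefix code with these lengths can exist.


Sum = 2^(-2) + 2^(-3) + 2^(-4) + 2^(-5) + 2^(-8) + 2^(-8)
    = 0.25 + 0.125 + 0.0625 + 0.03125 + 0.00390625 + 0.00390625
    = 122/256 = 0.4765625
Since 0.4765625 <= 1, Kraft's inequality IS satisfied.
A prefix code with these lengths CAN exist.

Kraft sum = 0.4765625. Satisfied.


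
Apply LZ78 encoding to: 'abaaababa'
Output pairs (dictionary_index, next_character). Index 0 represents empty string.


LZ78 encoding steps:
Dictionary: {0: ''}
Step 1: w='' (idx 0), next='a' -> output (0, 'a'), add 'a' as idx 1
Step 2: w='' (idx 0), next='b' -> output (0, 'b'), add 'b' as idx 2
Step 3: w='a' (idx 1), next='a' -> output (1, 'a'), add 'aa' as idx 3
Step 4: w='a' (idx 1), next='b' -> output (1, 'b'), add 'ab' as idx 4
Step 5: w='ab' (idx 4), next='a' -> output (4, 'a'), add 'aba' as idx 5


Encoded: [(0, 'a'), (0, 'b'), (1, 'a'), (1, 'b'), (4, 'a')]


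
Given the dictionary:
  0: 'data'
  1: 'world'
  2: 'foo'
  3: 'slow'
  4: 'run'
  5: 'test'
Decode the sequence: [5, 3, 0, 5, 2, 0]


Look up each index in the dictionary:
  5 -> 'test'
  3 -> 'slow'
  0 -> 'data'
  5 -> 'test'
  2 -> 'foo'
  0 -> 'data'

Decoded: "test slow data test foo data"


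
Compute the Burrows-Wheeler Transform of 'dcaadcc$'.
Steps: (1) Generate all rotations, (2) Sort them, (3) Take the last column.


Rotations (sorted):
  0: $dcaadcc -> last char: c
  1: aadcc$dc -> last char: c
  2: adcc$dca -> last char: a
  3: c$dcaadc -> last char: c
  4: caadcc$d -> last char: d
  5: cc$dcaad -> last char: d
  6: dcaadcc$ -> last char: $
  7: dcc$dcaa -> last char: a


BWT = ccacdd$a


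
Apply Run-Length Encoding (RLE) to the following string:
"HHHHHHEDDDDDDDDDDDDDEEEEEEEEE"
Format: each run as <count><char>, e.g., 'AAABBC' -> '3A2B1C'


Scanning runs left to right:
  i=0: run of 'H' x 6 -> '6H'
  i=6: run of 'E' x 1 -> '1E'
  i=7: run of 'D' x 13 -> '13D'
  i=20: run of 'E' x 9 -> '9E'

RLE = 6H1E13D9E


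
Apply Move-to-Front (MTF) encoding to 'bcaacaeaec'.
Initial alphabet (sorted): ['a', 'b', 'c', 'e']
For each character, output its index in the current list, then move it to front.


MTF encoding:
'b': index 1 in ['a', 'b', 'c', 'e'] -> ['b', 'a', 'c', 'e']
'c': index 2 in ['b', 'a', 'c', 'e'] -> ['c', 'b', 'a', 'e']
'a': index 2 in ['c', 'b', 'a', 'e'] -> ['a', 'c', 'b', 'e']
'a': index 0 in ['a', 'c', 'b', 'e'] -> ['a', 'c', 'b', 'e']
'c': index 1 in ['a', 'c', 'b', 'e'] -> ['c', 'a', 'b', 'e']
'a': index 1 in ['c', 'a', 'b', 'e'] -> ['a', 'c', 'b', 'e']
'e': index 3 in ['a', 'c', 'b', 'e'] -> ['e', 'a', 'c', 'b']
'a': index 1 in ['e', 'a', 'c', 'b'] -> ['a', 'e', 'c', 'b']
'e': index 1 in ['a', 'e', 'c', 'b'] -> ['e', 'a', 'c', 'b']
'c': index 2 in ['e', 'a', 'c', 'b'] -> ['c', 'e', 'a', 'b']


Output: [1, 2, 2, 0, 1, 1, 3, 1, 1, 2]


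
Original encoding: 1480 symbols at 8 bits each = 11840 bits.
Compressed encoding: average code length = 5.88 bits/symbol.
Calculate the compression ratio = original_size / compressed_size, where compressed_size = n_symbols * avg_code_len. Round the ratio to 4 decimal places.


original_size = n_symbols * orig_bits = 1480 * 8 = 11840 bits
compressed_size = n_symbols * avg_code_len = 1480 * 5.88 = 8702.4 bits
ratio = original_size / compressed_size = 11840 / 8702.4 = 1.3605

Compression ratio = 1.3605


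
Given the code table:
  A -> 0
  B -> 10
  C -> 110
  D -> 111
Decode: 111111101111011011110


Decoding:
111 -> D
111 -> D
10 -> B
111 -> D
10 -> B
110 -> C
111 -> D
10 -> B


Result: DDBDBCDB


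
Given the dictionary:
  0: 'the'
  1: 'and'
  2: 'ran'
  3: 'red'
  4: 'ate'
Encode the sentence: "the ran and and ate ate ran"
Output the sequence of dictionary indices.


Look up each word in the dictionary:
  'the' -> 0
  'ran' -> 2
  'and' -> 1
  'and' -> 1
  'ate' -> 4
  'ate' -> 4
  'ran' -> 2

Encoded: [0, 2, 1, 1, 4, 4, 2]


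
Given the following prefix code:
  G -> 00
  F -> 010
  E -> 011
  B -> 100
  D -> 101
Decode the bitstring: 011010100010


Decoding step by step:
Bits 011 -> E
Bits 010 -> F
Bits 100 -> B
Bits 010 -> F


Decoded message: EFBF


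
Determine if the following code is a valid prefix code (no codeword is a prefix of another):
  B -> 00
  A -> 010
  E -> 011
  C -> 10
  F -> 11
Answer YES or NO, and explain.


Checking each pair (does one codeword prefix another?):
  B='00' vs A='010': no prefix
  B='00' vs E='011': no prefix
  B='00' vs C='10': no prefix
  B='00' vs F='11': no prefix
  A='010' vs B='00': no prefix
  A='010' vs E='011': no prefix
  A='010' vs C='10': no prefix
  A='010' vs F='11': no prefix
  E='011' vs B='00': no prefix
  E='011' vs A='010': no prefix
  E='011' vs C='10': no prefix
  E='011' vs F='11': no prefix
  C='10' vs B='00': no prefix
  C='10' vs A='010': no prefix
  C='10' vs E='011': no prefix
  C='10' vs F='11': no prefix
  F='11' vs B='00': no prefix
  F='11' vs A='010': no prefix
  F='11' vs E='011': no prefix
  F='11' vs C='10': no prefix
No violation found over all pairs.

YES -- this is a valid prefix code. No codeword is a prefix of any other codeword.


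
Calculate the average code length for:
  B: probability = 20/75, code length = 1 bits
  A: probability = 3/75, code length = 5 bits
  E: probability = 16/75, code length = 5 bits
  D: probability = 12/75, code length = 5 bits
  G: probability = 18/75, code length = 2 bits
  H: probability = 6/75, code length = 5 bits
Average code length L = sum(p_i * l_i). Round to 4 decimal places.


Weighted contributions p_i * l_i:
  B: (20/75) * 1 = 20/75
  A: (3/75) * 5 = 15/75
  E: (16/75) * 5 = 80/75
  D: (12/75) * 5 = 60/75
  G: (18/75) * 2 = 36/75
  H: (6/75) * 5 = 30/75
Sum = (20 + 15 + 80 + 60 + 36 + 30)/75 = 241/75

L = 241/75 = 3.2133 bits/symbol


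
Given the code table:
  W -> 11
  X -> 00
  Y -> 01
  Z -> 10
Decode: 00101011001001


Decoding:
00 -> X
10 -> Z
10 -> Z
11 -> W
00 -> X
10 -> Z
01 -> Y


Result: XZZWXZY


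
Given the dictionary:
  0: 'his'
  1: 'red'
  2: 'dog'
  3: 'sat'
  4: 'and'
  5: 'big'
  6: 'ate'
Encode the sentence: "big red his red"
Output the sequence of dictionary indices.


Look up each word in the dictionary:
  'big' -> 5
  'red' -> 1
  'his' -> 0
  'red' -> 1

Encoded: [5, 1, 0, 1]


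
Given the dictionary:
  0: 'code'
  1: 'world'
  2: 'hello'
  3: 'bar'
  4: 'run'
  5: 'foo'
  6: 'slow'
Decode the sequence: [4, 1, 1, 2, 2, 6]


Look up each index in the dictionary:
  4 -> 'run'
  1 -> 'world'
  1 -> 'world'
  2 -> 'hello'
  2 -> 'hello'
  6 -> 'slow'

Decoded: "run world world hello hello slow"


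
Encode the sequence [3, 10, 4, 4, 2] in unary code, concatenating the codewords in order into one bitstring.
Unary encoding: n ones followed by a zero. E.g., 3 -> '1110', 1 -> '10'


Encode each number as n ones followed by a terminating 0:
  3 -> 1110 (4 bits)
  10 -> 11111111110 (11 bits)
  4 -> 11110 (5 bits)
  4 -> 11110 (5 bits)
  2 -> 110 (3 bits)
Total length = 4 + 11 + 5 + 5 + 3 = 28 bits.

Unary([3, 10, 4, 4, 2]) = 1110111111111101111011110110 (28 bits)


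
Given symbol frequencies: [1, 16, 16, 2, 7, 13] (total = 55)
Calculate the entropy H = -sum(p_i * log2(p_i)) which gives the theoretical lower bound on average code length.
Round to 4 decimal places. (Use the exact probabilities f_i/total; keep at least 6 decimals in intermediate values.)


Per-symbol terms -p_i * log2(p_i) with p_i = f_i/55:
  p = 1/55 = 0.018182: log2(p) = -5.781360, -p*log2(p) = 0.105116
  p = 16/55 = 0.290909: log2(p) = -1.781360, -p*log2(p) = 0.518214
  p = 16/55 = 0.290909: log2(p) = -1.781360, -p*log2(p) = 0.518214
  p = 2/55 = 0.036364: log2(p) = -4.781360, -p*log2(p) = 0.173868
  p = 7/55 = 0.127273: log2(p) = -2.974005, -p*log2(p) = 0.378510
  p = 13/55 = 0.236364: log2(p) = -2.080920, -p*log2(p) = 0.491854
H = 0.105116 + 0.518214 + 0.518214 + 0.173868 + 0.378510 + 0.491854 = 2.185776

H = 2.1858 bits/symbol
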